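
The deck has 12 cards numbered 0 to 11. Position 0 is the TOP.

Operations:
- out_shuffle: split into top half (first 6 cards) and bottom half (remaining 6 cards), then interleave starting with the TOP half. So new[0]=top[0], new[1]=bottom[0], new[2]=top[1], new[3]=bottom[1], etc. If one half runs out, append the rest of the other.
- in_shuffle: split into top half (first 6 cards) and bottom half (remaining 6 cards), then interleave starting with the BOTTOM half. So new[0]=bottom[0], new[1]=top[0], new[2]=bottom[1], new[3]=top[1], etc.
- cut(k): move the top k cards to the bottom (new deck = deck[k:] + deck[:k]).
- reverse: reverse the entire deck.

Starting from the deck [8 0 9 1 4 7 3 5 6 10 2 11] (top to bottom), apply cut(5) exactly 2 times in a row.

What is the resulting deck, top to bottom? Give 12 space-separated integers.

Answer: 2 11 8 0 9 1 4 7 3 5 6 10

Derivation:
After op 1 (cut(5)): [7 3 5 6 10 2 11 8 0 9 1 4]
After op 2 (cut(5)): [2 11 8 0 9 1 4 7 3 5 6 10]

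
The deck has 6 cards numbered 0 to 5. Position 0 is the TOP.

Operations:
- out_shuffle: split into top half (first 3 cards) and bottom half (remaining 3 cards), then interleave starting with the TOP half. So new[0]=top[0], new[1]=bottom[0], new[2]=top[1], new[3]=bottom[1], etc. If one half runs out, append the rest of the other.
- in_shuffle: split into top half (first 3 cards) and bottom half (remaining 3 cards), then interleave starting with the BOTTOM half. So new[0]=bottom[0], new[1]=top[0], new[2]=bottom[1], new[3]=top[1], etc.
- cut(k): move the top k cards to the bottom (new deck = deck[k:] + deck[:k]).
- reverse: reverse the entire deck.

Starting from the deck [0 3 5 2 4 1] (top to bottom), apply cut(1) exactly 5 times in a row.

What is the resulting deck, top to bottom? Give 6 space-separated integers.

Answer: 1 0 3 5 2 4

Derivation:
After op 1 (cut(1)): [3 5 2 4 1 0]
After op 2 (cut(1)): [5 2 4 1 0 3]
After op 3 (cut(1)): [2 4 1 0 3 5]
After op 4 (cut(1)): [4 1 0 3 5 2]
After op 5 (cut(1)): [1 0 3 5 2 4]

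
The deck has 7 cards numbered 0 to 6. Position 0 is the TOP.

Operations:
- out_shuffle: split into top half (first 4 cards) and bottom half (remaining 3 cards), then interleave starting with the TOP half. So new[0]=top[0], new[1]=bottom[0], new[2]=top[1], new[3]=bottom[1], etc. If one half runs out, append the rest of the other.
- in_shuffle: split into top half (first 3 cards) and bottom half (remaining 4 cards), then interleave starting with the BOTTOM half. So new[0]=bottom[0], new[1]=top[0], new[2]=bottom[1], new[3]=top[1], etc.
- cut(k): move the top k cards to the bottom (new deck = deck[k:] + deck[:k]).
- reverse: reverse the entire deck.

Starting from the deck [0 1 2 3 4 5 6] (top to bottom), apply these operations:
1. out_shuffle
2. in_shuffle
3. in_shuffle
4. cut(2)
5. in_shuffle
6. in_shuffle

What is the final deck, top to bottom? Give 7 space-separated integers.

Answer: 0 2 4 6 1 3 5

Derivation:
After op 1 (out_shuffle): [0 4 1 5 2 6 3]
After op 2 (in_shuffle): [5 0 2 4 6 1 3]
After op 3 (in_shuffle): [4 5 6 0 1 2 3]
After op 4 (cut(2)): [6 0 1 2 3 4 5]
After op 5 (in_shuffle): [2 6 3 0 4 1 5]
After op 6 (in_shuffle): [0 2 4 6 1 3 5]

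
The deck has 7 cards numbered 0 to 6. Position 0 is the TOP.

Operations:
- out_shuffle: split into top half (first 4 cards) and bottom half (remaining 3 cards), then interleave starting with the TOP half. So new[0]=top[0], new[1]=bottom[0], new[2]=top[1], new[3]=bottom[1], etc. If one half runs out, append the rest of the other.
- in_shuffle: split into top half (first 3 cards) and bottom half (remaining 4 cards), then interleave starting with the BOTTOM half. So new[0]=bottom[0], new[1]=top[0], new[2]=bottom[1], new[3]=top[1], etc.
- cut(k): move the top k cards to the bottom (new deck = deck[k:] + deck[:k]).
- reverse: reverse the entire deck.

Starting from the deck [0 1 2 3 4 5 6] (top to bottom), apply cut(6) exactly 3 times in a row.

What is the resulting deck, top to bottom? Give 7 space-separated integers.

After op 1 (cut(6)): [6 0 1 2 3 4 5]
After op 2 (cut(6)): [5 6 0 1 2 3 4]
After op 3 (cut(6)): [4 5 6 0 1 2 3]

Answer: 4 5 6 0 1 2 3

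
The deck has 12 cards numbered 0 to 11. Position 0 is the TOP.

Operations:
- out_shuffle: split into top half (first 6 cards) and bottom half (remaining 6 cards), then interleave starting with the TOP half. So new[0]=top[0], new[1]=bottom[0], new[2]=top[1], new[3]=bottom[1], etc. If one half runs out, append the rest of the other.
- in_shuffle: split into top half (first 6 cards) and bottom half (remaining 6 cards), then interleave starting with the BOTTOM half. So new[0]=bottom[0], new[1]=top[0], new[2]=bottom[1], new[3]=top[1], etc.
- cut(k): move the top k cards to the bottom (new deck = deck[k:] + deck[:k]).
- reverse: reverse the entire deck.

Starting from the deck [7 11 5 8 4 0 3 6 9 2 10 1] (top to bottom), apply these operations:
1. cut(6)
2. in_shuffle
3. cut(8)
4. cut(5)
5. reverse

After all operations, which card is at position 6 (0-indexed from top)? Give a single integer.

After op 1 (cut(6)): [3 6 9 2 10 1 7 11 5 8 4 0]
After op 2 (in_shuffle): [7 3 11 6 5 9 8 2 4 10 0 1]
After op 3 (cut(8)): [4 10 0 1 7 3 11 6 5 9 8 2]
After op 4 (cut(5)): [3 11 6 5 9 8 2 4 10 0 1 7]
After op 5 (reverse): [7 1 0 10 4 2 8 9 5 6 11 3]
Position 6: card 8.

Answer: 8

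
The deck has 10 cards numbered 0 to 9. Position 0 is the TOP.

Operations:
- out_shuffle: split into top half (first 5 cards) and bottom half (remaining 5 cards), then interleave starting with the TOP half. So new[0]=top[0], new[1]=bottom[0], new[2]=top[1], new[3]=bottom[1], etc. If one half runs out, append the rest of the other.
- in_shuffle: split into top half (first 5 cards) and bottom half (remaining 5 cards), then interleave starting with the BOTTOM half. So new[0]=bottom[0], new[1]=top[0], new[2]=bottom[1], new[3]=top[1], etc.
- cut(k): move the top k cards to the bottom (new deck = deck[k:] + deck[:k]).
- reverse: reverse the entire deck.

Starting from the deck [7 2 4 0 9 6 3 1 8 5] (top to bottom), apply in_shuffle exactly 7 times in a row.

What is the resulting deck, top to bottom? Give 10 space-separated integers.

After op 1 (in_shuffle): [6 7 3 2 1 4 8 0 5 9]
After op 2 (in_shuffle): [4 6 8 7 0 3 5 2 9 1]
After op 3 (in_shuffle): [3 4 5 6 2 8 9 7 1 0]
After op 4 (in_shuffle): [8 3 9 4 7 5 1 6 0 2]
After op 5 (in_shuffle): [5 8 1 3 6 9 0 4 2 7]
After op 6 (in_shuffle): [9 5 0 8 4 1 2 3 7 6]
After op 7 (in_shuffle): [1 9 2 5 3 0 7 8 6 4]

Answer: 1 9 2 5 3 0 7 8 6 4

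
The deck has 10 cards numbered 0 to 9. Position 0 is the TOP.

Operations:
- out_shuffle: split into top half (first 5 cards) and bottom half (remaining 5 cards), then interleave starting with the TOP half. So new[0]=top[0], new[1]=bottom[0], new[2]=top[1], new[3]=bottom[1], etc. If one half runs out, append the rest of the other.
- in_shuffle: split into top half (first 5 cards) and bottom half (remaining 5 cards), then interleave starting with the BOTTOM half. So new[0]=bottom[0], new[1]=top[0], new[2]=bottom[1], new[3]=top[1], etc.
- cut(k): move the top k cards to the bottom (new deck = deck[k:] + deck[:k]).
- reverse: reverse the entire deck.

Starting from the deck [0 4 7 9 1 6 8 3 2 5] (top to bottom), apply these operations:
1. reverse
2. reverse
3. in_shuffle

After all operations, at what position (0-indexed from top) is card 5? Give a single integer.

After op 1 (reverse): [5 2 3 8 6 1 9 7 4 0]
After op 2 (reverse): [0 4 7 9 1 6 8 3 2 5]
After op 3 (in_shuffle): [6 0 8 4 3 7 2 9 5 1]
Card 5 is at position 8.

Answer: 8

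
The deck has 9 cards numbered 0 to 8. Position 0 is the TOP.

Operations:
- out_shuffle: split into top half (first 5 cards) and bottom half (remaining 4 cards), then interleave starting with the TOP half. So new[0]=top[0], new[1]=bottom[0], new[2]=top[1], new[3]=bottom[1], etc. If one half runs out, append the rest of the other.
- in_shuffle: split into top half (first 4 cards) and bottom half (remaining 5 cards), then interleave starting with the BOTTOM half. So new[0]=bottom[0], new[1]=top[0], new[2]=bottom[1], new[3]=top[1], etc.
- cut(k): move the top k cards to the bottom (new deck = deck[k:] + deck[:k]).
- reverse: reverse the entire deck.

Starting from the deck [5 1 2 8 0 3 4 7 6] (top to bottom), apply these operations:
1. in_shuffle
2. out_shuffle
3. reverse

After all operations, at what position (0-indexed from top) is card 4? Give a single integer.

After op 1 (in_shuffle): [0 5 3 1 4 2 7 8 6]
After op 2 (out_shuffle): [0 2 5 7 3 8 1 6 4]
After op 3 (reverse): [4 6 1 8 3 7 5 2 0]
Card 4 is at position 0.

Answer: 0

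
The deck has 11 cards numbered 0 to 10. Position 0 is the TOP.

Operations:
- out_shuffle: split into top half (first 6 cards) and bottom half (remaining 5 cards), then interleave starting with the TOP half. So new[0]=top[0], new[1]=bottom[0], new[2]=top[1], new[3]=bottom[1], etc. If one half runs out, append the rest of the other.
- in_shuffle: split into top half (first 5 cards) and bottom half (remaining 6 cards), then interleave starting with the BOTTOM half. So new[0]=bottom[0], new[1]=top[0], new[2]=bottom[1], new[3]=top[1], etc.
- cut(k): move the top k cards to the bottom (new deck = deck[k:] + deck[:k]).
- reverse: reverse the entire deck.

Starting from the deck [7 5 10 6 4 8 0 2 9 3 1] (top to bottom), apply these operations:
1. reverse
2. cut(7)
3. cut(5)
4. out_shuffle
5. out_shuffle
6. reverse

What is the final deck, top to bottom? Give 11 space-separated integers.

After op 1 (reverse): [1 3 9 2 0 8 4 6 10 5 7]
After op 2 (cut(7)): [6 10 5 7 1 3 9 2 0 8 4]
After op 3 (cut(5)): [3 9 2 0 8 4 6 10 5 7 1]
After op 4 (out_shuffle): [3 6 9 10 2 5 0 7 8 1 4]
After op 5 (out_shuffle): [3 0 6 7 9 8 10 1 2 4 5]
After op 6 (reverse): [5 4 2 1 10 8 9 7 6 0 3]

Answer: 5 4 2 1 10 8 9 7 6 0 3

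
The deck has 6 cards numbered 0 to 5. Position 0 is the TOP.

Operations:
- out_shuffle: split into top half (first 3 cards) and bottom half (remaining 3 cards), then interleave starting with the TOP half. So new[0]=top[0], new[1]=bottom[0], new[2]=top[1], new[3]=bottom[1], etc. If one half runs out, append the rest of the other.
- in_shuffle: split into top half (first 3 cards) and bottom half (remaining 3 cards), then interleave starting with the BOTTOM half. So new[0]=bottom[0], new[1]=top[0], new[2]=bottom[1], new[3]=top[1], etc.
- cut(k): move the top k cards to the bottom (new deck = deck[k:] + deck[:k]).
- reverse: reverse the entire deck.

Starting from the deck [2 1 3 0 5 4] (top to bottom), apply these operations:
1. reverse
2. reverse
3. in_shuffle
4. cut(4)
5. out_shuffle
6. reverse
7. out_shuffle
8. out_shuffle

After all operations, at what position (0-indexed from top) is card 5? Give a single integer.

Answer: 3

Derivation:
After op 1 (reverse): [4 5 0 3 1 2]
After op 2 (reverse): [2 1 3 0 5 4]
After op 3 (in_shuffle): [0 2 5 1 4 3]
After op 4 (cut(4)): [4 3 0 2 5 1]
After op 5 (out_shuffle): [4 2 3 5 0 1]
After op 6 (reverse): [1 0 5 3 2 4]
After op 7 (out_shuffle): [1 3 0 2 5 4]
After op 8 (out_shuffle): [1 2 3 5 0 4]
Card 5 is at position 3.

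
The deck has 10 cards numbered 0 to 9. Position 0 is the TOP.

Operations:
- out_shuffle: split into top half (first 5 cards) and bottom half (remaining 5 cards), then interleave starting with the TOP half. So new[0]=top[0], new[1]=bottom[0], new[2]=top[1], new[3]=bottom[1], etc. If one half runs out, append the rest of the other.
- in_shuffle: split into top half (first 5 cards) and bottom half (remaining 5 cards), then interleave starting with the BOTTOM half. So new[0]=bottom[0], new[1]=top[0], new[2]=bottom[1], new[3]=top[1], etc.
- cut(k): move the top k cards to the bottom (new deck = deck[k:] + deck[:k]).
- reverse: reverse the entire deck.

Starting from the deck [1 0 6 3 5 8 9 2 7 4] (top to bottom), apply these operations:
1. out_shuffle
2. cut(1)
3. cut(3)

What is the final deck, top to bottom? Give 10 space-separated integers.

After op 1 (out_shuffle): [1 8 0 9 6 2 3 7 5 4]
After op 2 (cut(1)): [8 0 9 6 2 3 7 5 4 1]
After op 3 (cut(3)): [6 2 3 7 5 4 1 8 0 9]

Answer: 6 2 3 7 5 4 1 8 0 9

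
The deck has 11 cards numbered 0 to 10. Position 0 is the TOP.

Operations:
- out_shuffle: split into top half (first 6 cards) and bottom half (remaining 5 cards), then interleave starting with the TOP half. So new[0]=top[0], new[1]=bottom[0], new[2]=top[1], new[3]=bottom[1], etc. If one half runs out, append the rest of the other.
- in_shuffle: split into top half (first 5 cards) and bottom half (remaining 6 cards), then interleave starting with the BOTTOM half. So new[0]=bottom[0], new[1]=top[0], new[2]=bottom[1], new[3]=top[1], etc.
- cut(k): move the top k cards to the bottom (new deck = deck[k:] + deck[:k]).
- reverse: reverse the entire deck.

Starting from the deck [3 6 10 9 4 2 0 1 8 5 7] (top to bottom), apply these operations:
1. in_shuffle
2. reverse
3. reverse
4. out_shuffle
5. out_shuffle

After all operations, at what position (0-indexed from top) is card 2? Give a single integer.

Answer: 0

Derivation:
After op 1 (in_shuffle): [2 3 0 6 1 10 8 9 5 4 7]
After op 2 (reverse): [7 4 5 9 8 10 1 6 0 3 2]
After op 3 (reverse): [2 3 0 6 1 10 8 9 5 4 7]
After op 4 (out_shuffle): [2 8 3 9 0 5 6 4 1 7 10]
After op 5 (out_shuffle): [2 6 8 4 3 1 9 7 0 10 5]
Card 2 is at position 0.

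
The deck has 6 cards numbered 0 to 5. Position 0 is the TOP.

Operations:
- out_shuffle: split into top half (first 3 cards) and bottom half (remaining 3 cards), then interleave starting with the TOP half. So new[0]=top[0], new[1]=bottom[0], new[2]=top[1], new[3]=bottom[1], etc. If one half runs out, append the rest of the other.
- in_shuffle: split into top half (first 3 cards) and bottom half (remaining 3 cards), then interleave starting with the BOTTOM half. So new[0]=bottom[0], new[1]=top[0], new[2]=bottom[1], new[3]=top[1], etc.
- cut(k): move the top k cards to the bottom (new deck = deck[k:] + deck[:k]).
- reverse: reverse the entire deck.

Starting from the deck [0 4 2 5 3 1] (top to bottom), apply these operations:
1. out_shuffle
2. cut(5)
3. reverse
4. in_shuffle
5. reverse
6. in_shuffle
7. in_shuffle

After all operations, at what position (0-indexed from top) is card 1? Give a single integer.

Answer: 0

Derivation:
After op 1 (out_shuffle): [0 5 4 3 2 1]
After op 2 (cut(5)): [1 0 5 4 3 2]
After op 3 (reverse): [2 3 4 5 0 1]
After op 4 (in_shuffle): [5 2 0 3 1 4]
After op 5 (reverse): [4 1 3 0 2 5]
After op 6 (in_shuffle): [0 4 2 1 5 3]
After op 7 (in_shuffle): [1 0 5 4 3 2]
Card 1 is at position 0.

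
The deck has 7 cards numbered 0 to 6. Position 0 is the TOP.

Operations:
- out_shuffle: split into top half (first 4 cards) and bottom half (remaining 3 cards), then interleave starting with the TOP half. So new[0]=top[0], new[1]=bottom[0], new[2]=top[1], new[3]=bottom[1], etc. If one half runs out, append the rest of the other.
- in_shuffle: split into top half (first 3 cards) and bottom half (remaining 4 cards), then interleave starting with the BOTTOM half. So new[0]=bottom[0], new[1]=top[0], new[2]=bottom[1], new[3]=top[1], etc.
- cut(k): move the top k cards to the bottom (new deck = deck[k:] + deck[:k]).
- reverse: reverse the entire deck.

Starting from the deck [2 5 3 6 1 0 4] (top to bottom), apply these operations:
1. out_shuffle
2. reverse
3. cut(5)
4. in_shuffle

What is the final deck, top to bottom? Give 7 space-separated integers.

After op 1 (out_shuffle): [2 1 5 0 3 4 6]
After op 2 (reverse): [6 4 3 0 5 1 2]
After op 3 (cut(5)): [1 2 6 4 3 0 5]
After op 4 (in_shuffle): [4 1 3 2 0 6 5]

Answer: 4 1 3 2 0 6 5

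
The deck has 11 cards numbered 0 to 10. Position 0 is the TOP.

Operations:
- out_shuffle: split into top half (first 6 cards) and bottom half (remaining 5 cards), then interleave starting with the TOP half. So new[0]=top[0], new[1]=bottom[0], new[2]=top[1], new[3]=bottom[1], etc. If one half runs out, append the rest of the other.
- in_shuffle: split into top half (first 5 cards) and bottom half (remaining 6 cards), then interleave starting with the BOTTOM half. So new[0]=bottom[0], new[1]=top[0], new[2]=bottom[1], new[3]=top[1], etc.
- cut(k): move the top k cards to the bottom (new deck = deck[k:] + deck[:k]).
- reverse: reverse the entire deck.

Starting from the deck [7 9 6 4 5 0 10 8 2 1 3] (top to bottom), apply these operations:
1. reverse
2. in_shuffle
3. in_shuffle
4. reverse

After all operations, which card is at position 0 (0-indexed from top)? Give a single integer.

After op 1 (reverse): [3 1 2 8 10 0 5 4 6 9 7]
After op 2 (in_shuffle): [0 3 5 1 4 2 6 8 9 10 7]
After op 3 (in_shuffle): [2 0 6 3 8 5 9 1 10 4 7]
After op 4 (reverse): [7 4 10 1 9 5 8 3 6 0 2]
Position 0: card 7.

Answer: 7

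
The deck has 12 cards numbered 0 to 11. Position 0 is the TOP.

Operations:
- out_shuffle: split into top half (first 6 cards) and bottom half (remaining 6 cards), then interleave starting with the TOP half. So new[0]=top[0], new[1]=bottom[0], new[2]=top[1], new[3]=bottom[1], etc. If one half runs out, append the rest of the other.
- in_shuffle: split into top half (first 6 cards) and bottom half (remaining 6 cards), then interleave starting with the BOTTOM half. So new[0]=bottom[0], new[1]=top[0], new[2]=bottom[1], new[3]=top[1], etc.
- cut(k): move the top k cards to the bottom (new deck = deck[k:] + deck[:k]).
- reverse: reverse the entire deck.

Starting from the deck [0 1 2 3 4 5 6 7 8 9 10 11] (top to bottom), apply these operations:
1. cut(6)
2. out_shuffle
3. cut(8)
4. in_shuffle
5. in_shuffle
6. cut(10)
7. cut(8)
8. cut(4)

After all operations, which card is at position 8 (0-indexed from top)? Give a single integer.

Answer: 6

Derivation:
After op 1 (cut(6)): [6 7 8 9 10 11 0 1 2 3 4 5]
After op 2 (out_shuffle): [6 0 7 1 8 2 9 3 10 4 11 5]
After op 3 (cut(8)): [10 4 11 5 6 0 7 1 8 2 9 3]
After op 4 (in_shuffle): [7 10 1 4 8 11 2 5 9 6 3 0]
After op 5 (in_shuffle): [2 7 5 10 9 1 6 4 3 8 0 11]
After op 6 (cut(10)): [0 11 2 7 5 10 9 1 6 4 3 8]
After op 7 (cut(8)): [6 4 3 8 0 11 2 7 5 10 9 1]
After op 8 (cut(4)): [0 11 2 7 5 10 9 1 6 4 3 8]
Position 8: card 6.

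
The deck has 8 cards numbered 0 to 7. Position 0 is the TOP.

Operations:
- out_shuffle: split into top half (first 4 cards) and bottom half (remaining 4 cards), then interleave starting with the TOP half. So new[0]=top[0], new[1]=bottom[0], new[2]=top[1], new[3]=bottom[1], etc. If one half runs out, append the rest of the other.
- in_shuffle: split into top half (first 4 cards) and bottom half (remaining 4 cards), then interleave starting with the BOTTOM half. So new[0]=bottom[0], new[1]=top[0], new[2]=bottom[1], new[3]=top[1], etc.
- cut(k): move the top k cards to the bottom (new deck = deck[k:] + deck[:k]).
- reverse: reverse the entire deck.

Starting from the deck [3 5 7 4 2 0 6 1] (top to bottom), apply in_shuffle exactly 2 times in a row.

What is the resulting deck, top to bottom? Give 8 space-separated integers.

After op 1 (in_shuffle): [2 3 0 5 6 7 1 4]
After op 2 (in_shuffle): [6 2 7 3 1 0 4 5]

Answer: 6 2 7 3 1 0 4 5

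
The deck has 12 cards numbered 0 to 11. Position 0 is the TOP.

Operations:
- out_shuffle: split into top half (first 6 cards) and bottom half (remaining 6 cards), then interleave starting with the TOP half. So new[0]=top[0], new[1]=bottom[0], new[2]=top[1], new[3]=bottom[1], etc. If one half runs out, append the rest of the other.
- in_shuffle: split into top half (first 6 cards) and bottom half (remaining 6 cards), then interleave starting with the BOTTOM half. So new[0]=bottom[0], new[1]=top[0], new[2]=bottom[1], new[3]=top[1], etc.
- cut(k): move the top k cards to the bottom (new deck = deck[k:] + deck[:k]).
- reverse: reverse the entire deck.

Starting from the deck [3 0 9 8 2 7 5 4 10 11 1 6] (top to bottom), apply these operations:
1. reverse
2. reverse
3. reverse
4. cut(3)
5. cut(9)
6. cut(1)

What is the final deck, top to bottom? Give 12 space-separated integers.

Answer: 1 11 10 4 5 7 2 8 9 0 3 6

Derivation:
After op 1 (reverse): [6 1 11 10 4 5 7 2 8 9 0 3]
After op 2 (reverse): [3 0 9 8 2 7 5 4 10 11 1 6]
After op 3 (reverse): [6 1 11 10 4 5 7 2 8 9 0 3]
After op 4 (cut(3)): [10 4 5 7 2 8 9 0 3 6 1 11]
After op 5 (cut(9)): [6 1 11 10 4 5 7 2 8 9 0 3]
After op 6 (cut(1)): [1 11 10 4 5 7 2 8 9 0 3 6]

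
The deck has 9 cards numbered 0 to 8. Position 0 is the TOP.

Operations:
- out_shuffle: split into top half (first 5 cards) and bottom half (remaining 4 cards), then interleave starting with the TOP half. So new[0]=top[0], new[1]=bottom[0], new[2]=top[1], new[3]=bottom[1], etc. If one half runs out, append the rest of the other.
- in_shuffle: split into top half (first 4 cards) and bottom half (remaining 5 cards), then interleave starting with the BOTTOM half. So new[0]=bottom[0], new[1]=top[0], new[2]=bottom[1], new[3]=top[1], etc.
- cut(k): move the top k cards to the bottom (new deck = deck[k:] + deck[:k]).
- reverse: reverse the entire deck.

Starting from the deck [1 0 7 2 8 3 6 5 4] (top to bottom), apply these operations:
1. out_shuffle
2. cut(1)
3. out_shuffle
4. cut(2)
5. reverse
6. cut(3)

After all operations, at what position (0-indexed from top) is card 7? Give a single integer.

After op 1 (out_shuffle): [1 3 0 6 7 5 2 4 8]
After op 2 (cut(1)): [3 0 6 7 5 2 4 8 1]
After op 3 (out_shuffle): [3 2 0 4 6 8 7 1 5]
After op 4 (cut(2)): [0 4 6 8 7 1 5 3 2]
After op 5 (reverse): [2 3 5 1 7 8 6 4 0]
After op 6 (cut(3)): [1 7 8 6 4 0 2 3 5]
Card 7 is at position 1.

Answer: 1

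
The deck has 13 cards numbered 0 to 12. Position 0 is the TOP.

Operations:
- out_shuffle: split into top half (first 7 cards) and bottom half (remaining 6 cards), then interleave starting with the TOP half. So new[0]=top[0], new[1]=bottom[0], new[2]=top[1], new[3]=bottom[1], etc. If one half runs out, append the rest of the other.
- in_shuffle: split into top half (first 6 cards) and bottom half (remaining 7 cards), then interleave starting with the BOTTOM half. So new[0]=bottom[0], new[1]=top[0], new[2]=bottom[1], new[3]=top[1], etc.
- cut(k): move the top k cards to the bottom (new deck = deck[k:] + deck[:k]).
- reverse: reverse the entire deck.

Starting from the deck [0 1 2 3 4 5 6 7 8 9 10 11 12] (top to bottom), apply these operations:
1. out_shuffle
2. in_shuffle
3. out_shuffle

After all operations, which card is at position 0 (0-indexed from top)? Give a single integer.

Answer: 3

Derivation:
After op 1 (out_shuffle): [0 7 1 8 2 9 3 10 4 11 5 12 6]
After op 2 (in_shuffle): [3 0 10 7 4 1 11 8 5 2 12 9 6]
After op 3 (out_shuffle): [3 8 0 5 10 2 7 12 4 9 1 6 11]
Position 0: card 3.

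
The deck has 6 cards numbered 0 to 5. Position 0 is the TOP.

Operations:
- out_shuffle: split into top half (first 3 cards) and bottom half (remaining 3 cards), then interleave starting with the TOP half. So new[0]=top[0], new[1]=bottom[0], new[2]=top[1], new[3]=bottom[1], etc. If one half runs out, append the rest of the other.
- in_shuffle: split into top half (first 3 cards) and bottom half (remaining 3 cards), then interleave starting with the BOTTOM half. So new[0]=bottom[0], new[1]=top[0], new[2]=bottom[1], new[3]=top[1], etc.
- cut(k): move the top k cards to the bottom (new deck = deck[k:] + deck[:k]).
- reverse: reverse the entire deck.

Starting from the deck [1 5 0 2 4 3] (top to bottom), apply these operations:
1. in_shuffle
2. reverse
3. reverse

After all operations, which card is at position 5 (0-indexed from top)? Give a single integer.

After op 1 (in_shuffle): [2 1 4 5 3 0]
After op 2 (reverse): [0 3 5 4 1 2]
After op 3 (reverse): [2 1 4 5 3 0]
Position 5: card 0.

Answer: 0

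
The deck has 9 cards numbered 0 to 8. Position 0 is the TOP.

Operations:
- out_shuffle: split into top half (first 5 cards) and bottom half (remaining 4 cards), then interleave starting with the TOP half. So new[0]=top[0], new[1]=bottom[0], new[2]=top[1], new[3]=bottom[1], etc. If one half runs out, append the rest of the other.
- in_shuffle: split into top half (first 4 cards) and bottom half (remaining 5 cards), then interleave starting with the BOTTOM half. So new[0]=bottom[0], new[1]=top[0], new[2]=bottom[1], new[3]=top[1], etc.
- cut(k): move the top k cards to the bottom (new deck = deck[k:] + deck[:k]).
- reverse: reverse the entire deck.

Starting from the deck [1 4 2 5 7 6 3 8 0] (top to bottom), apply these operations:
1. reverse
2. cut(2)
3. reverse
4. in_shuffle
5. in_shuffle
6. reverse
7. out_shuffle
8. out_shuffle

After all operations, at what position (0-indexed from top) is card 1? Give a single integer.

After op 1 (reverse): [0 8 3 6 7 5 2 4 1]
After op 2 (cut(2)): [3 6 7 5 2 4 1 0 8]
After op 3 (reverse): [8 0 1 4 2 5 7 6 3]
After op 4 (in_shuffle): [2 8 5 0 7 1 6 4 3]
After op 5 (in_shuffle): [7 2 1 8 6 5 4 0 3]
After op 6 (reverse): [3 0 4 5 6 8 1 2 7]
After op 7 (out_shuffle): [3 8 0 1 4 2 5 7 6]
After op 8 (out_shuffle): [3 2 8 5 0 7 1 6 4]
Card 1 is at position 6.

Answer: 6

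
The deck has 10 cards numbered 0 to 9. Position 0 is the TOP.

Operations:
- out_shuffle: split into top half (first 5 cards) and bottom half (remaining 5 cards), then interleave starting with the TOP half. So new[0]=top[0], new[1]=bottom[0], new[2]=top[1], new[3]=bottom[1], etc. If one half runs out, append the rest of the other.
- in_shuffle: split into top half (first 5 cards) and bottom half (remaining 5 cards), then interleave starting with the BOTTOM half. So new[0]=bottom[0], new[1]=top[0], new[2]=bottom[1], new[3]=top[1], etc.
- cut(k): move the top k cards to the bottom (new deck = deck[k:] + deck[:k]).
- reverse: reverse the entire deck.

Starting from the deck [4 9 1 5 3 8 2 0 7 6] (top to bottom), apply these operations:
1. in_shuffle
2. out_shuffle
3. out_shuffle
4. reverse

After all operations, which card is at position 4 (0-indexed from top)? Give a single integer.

Answer: 6

Derivation:
After op 1 (in_shuffle): [8 4 2 9 0 1 7 5 6 3]
After op 2 (out_shuffle): [8 1 4 7 2 5 9 6 0 3]
After op 3 (out_shuffle): [8 5 1 9 4 6 7 0 2 3]
After op 4 (reverse): [3 2 0 7 6 4 9 1 5 8]
Position 4: card 6.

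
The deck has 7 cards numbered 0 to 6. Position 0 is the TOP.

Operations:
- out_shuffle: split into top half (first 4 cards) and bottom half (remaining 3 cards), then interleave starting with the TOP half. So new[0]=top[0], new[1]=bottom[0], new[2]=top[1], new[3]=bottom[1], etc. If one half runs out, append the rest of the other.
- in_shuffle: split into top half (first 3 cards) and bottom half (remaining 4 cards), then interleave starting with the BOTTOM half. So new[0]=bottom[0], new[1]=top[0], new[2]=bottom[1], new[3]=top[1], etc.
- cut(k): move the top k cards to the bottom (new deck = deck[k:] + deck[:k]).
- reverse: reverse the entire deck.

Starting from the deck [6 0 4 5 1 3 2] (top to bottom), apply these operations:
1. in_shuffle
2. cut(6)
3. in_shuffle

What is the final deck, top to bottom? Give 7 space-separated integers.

After op 1 (in_shuffle): [5 6 1 0 3 4 2]
After op 2 (cut(6)): [2 5 6 1 0 3 4]
After op 3 (in_shuffle): [1 2 0 5 3 6 4]

Answer: 1 2 0 5 3 6 4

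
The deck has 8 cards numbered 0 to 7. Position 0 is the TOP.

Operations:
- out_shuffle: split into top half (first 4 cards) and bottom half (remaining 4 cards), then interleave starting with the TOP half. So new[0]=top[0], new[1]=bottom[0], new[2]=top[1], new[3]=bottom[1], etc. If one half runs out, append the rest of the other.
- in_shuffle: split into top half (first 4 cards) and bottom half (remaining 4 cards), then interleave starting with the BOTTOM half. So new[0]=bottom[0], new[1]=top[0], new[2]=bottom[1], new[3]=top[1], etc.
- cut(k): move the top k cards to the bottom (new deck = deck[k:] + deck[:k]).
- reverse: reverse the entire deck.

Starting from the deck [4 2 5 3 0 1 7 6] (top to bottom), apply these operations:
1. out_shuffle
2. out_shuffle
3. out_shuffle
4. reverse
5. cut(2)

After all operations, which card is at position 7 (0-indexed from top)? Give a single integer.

Answer: 7

Derivation:
After op 1 (out_shuffle): [4 0 2 1 5 7 3 6]
After op 2 (out_shuffle): [4 5 0 7 2 3 1 6]
After op 3 (out_shuffle): [4 2 5 3 0 1 7 6]
After op 4 (reverse): [6 7 1 0 3 5 2 4]
After op 5 (cut(2)): [1 0 3 5 2 4 6 7]
Position 7: card 7.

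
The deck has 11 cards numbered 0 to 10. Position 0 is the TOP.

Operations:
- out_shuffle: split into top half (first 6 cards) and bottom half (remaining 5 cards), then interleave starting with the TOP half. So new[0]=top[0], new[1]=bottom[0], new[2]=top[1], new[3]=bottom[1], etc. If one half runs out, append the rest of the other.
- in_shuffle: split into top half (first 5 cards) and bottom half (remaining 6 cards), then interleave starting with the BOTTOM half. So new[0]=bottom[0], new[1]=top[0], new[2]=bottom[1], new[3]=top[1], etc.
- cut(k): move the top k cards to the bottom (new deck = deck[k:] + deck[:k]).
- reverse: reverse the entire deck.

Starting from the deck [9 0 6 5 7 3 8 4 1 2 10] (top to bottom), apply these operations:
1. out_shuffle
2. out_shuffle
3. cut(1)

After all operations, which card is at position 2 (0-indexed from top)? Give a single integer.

After op 1 (out_shuffle): [9 8 0 4 6 1 5 2 7 10 3]
After op 2 (out_shuffle): [9 5 8 2 0 7 4 10 6 3 1]
After op 3 (cut(1)): [5 8 2 0 7 4 10 6 3 1 9]
Position 2: card 2.

Answer: 2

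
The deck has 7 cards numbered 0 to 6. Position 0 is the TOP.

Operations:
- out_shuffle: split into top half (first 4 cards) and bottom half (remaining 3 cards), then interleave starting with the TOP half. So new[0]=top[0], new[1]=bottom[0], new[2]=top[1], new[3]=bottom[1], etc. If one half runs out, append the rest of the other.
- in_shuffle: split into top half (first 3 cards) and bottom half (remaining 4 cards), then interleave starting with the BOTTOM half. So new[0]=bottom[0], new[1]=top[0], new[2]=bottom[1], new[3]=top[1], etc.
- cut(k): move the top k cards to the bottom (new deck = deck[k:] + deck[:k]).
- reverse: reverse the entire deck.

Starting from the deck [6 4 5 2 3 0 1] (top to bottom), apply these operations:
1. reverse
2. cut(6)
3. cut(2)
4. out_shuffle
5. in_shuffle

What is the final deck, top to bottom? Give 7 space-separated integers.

After op 1 (reverse): [1 0 3 2 5 4 6]
After op 2 (cut(6)): [6 1 0 3 2 5 4]
After op 3 (cut(2)): [0 3 2 5 4 6 1]
After op 4 (out_shuffle): [0 4 3 6 2 1 5]
After op 5 (in_shuffle): [6 0 2 4 1 3 5]

Answer: 6 0 2 4 1 3 5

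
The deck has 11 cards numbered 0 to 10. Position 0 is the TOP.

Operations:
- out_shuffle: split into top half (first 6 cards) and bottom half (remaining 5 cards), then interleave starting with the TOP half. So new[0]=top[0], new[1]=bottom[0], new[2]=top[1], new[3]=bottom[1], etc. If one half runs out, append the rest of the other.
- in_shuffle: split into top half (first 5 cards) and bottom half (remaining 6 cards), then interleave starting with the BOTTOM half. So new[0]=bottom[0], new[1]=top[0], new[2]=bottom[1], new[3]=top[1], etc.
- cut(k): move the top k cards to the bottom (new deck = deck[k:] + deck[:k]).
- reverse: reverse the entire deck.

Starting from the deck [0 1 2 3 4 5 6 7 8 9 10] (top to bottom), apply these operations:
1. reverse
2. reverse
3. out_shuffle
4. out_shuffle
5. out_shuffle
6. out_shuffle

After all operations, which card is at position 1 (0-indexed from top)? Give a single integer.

Answer: 9

Derivation:
After op 1 (reverse): [10 9 8 7 6 5 4 3 2 1 0]
After op 2 (reverse): [0 1 2 3 4 5 6 7 8 9 10]
After op 3 (out_shuffle): [0 6 1 7 2 8 3 9 4 10 5]
After op 4 (out_shuffle): [0 3 6 9 1 4 7 10 2 5 8]
After op 5 (out_shuffle): [0 7 3 10 6 2 9 5 1 8 4]
After op 6 (out_shuffle): [0 9 7 5 3 1 10 8 6 4 2]
Position 1: card 9.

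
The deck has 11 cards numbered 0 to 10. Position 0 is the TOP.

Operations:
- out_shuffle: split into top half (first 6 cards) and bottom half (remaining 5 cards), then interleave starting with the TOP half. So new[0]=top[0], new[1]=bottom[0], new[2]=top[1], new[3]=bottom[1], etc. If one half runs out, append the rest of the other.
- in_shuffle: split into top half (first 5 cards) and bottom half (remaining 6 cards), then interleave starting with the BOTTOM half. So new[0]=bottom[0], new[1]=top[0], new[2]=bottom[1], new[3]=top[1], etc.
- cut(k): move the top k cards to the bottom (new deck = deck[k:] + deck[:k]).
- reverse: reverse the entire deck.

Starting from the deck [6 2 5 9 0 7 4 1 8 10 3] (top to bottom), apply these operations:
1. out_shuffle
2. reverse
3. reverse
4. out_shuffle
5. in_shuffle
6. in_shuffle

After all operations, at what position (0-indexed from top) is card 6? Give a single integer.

After op 1 (out_shuffle): [6 4 2 1 5 8 9 10 0 3 7]
After op 2 (reverse): [7 3 0 10 9 8 5 1 2 4 6]
After op 3 (reverse): [6 4 2 1 5 8 9 10 0 3 7]
After op 4 (out_shuffle): [6 9 4 10 2 0 1 3 5 7 8]
After op 5 (in_shuffle): [0 6 1 9 3 4 5 10 7 2 8]
After op 6 (in_shuffle): [4 0 5 6 10 1 7 9 2 3 8]
Card 6 is at position 3.

Answer: 3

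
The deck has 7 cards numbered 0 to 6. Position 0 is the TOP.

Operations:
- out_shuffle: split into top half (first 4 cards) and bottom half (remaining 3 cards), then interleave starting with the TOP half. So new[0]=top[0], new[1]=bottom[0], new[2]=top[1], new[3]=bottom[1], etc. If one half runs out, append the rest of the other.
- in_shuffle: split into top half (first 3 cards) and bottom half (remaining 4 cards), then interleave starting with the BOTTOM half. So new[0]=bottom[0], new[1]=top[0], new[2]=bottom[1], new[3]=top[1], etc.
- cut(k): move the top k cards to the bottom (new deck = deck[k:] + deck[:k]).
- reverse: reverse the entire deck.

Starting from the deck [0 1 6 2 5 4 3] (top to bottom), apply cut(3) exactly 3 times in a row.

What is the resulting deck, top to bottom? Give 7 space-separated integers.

After op 1 (cut(3)): [2 5 4 3 0 1 6]
After op 2 (cut(3)): [3 0 1 6 2 5 4]
After op 3 (cut(3)): [6 2 5 4 3 0 1]

Answer: 6 2 5 4 3 0 1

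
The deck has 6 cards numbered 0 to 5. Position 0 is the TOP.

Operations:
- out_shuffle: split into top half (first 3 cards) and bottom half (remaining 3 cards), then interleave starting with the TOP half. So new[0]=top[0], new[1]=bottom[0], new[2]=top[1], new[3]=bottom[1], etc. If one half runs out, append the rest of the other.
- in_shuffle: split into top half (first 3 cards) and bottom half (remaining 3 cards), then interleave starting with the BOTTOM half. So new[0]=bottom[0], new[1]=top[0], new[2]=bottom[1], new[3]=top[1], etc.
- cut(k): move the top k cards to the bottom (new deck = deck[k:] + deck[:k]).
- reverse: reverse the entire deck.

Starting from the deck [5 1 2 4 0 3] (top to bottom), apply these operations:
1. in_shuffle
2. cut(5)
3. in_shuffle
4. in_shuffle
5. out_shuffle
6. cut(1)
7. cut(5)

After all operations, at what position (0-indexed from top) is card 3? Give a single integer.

Answer: 4

Derivation:
After op 1 (in_shuffle): [4 5 0 1 3 2]
After op 2 (cut(5)): [2 4 5 0 1 3]
After op 3 (in_shuffle): [0 2 1 4 3 5]
After op 4 (in_shuffle): [4 0 3 2 5 1]
After op 5 (out_shuffle): [4 2 0 5 3 1]
After op 6 (cut(1)): [2 0 5 3 1 4]
After op 7 (cut(5)): [4 2 0 5 3 1]
Card 3 is at position 4.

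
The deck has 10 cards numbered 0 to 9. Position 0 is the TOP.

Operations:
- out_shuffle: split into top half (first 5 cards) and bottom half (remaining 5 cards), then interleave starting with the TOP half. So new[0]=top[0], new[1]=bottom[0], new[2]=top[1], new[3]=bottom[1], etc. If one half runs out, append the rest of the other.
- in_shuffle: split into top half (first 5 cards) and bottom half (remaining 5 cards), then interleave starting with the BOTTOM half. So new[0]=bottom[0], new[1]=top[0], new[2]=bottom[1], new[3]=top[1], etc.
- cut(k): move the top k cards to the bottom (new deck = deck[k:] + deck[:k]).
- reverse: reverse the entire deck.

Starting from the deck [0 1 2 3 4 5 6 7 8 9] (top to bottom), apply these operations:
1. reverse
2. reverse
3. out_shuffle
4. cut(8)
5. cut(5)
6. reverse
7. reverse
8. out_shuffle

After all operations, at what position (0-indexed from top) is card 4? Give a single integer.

After op 1 (reverse): [9 8 7 6 5 4 3 2 1 0]
After op 2 (reverse): [0 1 2 3 4 5 6 7 8 9]
After op 3 (out_shuffle): [0 5 1 6 2 7 3 8 4 9]
After op 4 (cut(8)): [4 9 0 5 1 6 2 7 3 8]
After op 5 (cut(5)): [6 2 7 3 8 4 9 0 5 1]
After op 6 (reverse): [1 5 0 9 4 8 3 7 2 6]
After op 7 (reverse): [6 2 7 3 8 4 9 0 5 1]
After op 8 (out_shuffle): [6 4 2 9 7 0 3 5 8 1]
Card 4 is at position 1.

Answer: 1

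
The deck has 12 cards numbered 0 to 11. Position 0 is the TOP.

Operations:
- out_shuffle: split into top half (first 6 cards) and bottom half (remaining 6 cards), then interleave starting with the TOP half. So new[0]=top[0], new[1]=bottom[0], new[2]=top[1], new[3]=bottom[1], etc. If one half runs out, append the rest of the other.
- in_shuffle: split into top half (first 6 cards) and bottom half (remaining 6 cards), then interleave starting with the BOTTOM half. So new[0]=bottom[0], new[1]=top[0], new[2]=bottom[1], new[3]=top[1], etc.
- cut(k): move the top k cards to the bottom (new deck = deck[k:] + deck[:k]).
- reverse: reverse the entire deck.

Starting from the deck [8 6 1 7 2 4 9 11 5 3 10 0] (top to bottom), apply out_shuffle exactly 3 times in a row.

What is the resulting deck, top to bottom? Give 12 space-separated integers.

Answer: 8 11 7 10 9 1 3 4 6 5 2 0

Derivation:
After op 1 (out_shuffle): [8 9 6 11 1 5 7 3 2 10 4 0]
After op 2 (out_shuffle): [8 7 9 3 6 2 11 10 1 4 5 0]
After op 3 (out_shuffle): [8 11 7 10 9 1 3 4 6 5 2 0]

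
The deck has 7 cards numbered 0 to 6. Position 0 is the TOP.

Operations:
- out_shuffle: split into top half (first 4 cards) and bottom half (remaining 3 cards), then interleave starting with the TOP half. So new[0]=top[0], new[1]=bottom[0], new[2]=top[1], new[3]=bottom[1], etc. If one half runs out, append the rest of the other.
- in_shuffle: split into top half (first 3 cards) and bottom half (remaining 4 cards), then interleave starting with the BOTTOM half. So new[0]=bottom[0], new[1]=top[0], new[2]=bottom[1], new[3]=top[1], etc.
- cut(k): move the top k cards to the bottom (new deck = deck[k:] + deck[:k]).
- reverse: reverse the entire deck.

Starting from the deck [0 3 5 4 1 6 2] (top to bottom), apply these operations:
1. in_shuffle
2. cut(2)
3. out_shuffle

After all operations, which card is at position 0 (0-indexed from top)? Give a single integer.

After op 1 (in_shuffle): [4 0 1 3 6 5 2]
After op 2 (cut(2)): [1 3 6 5 2 4 0]
After op 3 (out_shuffle): [1 2 3 4 6 0 5]
Position 0: card 1.

Answer: 1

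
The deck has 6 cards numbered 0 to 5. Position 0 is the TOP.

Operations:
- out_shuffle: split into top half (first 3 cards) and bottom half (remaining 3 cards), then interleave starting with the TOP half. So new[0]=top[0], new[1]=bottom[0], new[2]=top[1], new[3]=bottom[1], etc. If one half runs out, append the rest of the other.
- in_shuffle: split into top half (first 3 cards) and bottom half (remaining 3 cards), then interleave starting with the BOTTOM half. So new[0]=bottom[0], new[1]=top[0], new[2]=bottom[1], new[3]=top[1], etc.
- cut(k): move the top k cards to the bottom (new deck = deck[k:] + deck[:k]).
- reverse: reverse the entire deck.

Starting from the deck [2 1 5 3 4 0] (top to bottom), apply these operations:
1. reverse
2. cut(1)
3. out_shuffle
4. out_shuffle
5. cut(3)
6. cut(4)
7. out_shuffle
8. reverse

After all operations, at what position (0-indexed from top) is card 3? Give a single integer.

After op 1 (reverse): [0 4 3 5 1 2]
After op 2 (cut(1)): [4 3 5 1 2 0]
After op 3 (out_shuffle): [4 1 3 2 5 0]
After op 4 (out_shuffle): [4 2 1 5 3 0]
After op 5 (cut(3)): [5 3 0 4 2 1]
After op 6 (cut(4)): [2 1 5 3 0 4]
After op 7 (out_shuffle): [2 3 1 0 5 4]
After op 8 (reverse): [4 5 0 1 3 2]
Card 3 is at position 4.

Answer: 4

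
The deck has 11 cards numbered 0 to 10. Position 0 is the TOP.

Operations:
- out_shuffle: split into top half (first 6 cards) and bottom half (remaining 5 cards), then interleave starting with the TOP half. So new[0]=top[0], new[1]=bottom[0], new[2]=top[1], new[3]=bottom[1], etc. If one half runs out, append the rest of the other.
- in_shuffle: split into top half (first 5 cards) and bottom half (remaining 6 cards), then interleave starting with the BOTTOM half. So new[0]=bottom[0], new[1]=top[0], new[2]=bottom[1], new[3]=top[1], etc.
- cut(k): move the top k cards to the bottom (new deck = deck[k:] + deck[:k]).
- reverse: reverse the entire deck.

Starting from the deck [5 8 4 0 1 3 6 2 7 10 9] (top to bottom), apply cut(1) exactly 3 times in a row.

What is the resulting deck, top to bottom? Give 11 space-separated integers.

Answer: 0 1 3 6 2 7 10 9 5 8 4

Derivation:
After op 1 (cut(1)): [8 4 0 1 3 6 2 7 10 9 5]
After op 2 (cut(1)): [4 0 1 3 6 2 7 10 9 5 8]
After op 3 (cut(1)): [0 1 3 6 2 7 10 9 5 8 4]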